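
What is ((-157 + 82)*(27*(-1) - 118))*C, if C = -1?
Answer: -10875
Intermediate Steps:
((-157 + 82)*(27*(-1) - 118))*C = ((-157 + 82)*(27*(-1) - 118))*(-1) = -75*(-27 - 118)*(-1) = -75*(-145)*(-1) = 10875*(-1) = -10875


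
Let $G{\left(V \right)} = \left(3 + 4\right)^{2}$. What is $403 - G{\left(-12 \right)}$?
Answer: $354$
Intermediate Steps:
$G{\left(V \right)} = 49$ ($G{\left(V \right)} = 7^{2} = 49$)
$403 - G{\left(-12 \right)} = 403 - 49 = 354$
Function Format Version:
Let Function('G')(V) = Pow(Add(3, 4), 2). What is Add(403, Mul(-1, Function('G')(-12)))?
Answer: 354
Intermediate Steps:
Function('G')(V) = 49 (Function('G')(V) = Pow(7, 2) = 49)
Add(403, Mul(-1, Function('G')(-12))) = Add(403, Mul(-1, 49)) = Add(403, -49) = 354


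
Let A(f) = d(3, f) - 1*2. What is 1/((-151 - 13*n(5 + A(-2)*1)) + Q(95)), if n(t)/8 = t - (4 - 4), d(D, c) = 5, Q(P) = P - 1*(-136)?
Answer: -1/752 ≈ -0.0013298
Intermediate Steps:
Q(P) = 136 + P (Q(P) = P + 136 = 136 + P)
A(f) = 3 (A(f) = 5 - 1*2 = 5 - 2 = 3)
n(t) = 8*t (n(t) = 8*(t - (4 - 4)) = 8*(t - 1*0) = 8*(t + 0) = 8*t)
1/((-151 - 13*n(5 + A(-2)*1)) + Q(95)) = 1/((-151 - 104*(5 + 3*1)) + (136 + 95)) = 1/((-151 - 104*(5 + 3)) + 231) = 1/((-151 - 104*8) + 231) = 1/((-151 - 13*64) + 231) = 1/((-151 - 832) + 231) = 1/(-983 + 231) = 1/(-752) = -1/752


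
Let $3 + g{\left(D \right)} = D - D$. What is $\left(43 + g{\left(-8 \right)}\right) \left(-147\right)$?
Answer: $-5880$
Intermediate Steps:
$g{\left(D \right)} = -3$ ($g{\left(D \right)} = -3 + \left(D - D\right) = -3 + 0 = -3$)
$\left(43 + g{\left(-8 \right)}\right) \left(-147\right) = \left(43 - 3\right) \left(-147\right) = 40 \left(-147\right) = -5880$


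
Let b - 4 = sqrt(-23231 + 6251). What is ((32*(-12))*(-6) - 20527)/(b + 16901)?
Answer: -20537321/19053067 + 36446*I*sqrt(4245)/285796005 ≈ -1.0779 + 0.0083087*I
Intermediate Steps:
b = 4 + 2*I*sqrt(4245) (b = 4 + sqrt(-23231 + 6251) = 4 + sqrt(-16980) = 4 + 2*I*sqrt(4245) ≈ 4.0 + 130.31*I)
((32*(-12))*(-6) - 20527)/(b + 16901) = ((32*(-12))*(-6) - 20527)/((4 + 2*I*sqrt(4245)) + 16901) = (-384*(-6) - 20527)/(16905 + 2*I*sqrt(4245)) = (2304 - 20527)/(16905 + 2*I*sqrt(4245)) = -18223/(16905 + 2*I*sqrt(4245))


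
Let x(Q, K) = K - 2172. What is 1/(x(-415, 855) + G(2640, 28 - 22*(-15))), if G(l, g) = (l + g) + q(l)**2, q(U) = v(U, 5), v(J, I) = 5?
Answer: 1/1706 ≈ 0.00058617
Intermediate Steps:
x(Q, K) = -2172 + K
q(U) = 5
G(l, g) = 25 + g + l (G(l, g) = (l + g) + 5**2 = (g + l) + 25 = 25 + g + l)
1/(x(-415, 855) + G(2640, 28 - 22*(-15))) = 1/((-2172 + 855) + (25 + (28 - 22*(-15)) + 2640)) = 1/(-1317 + (25 + (28 + 330) + 2640)) = 1/(-1317 + (25 + 358 + 2640)) = 1/(-1317 + 3023) = 1/1706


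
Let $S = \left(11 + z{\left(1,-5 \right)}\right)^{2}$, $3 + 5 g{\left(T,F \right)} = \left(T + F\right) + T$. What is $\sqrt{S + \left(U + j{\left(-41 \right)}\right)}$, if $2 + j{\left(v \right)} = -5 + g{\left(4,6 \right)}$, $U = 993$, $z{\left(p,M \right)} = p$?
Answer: $\frac{3 \sqrt{3145}}{5} \approx 33.648$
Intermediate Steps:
$g{\left(T,F \right)} = - \frac{3}{5} + \frac{F}{5} + \frac{2 T}{5}$ ($g{\left(T,F \right)} = - \frac{3}{5} + \frac{\left(T + F\right) + T}{5} = - \frac{3}{5} + \frac{\left(F + T\right) + T}{5} = - \frac{3}{5} + \frac{F + 2 T}{5} = - \frac{3}{5} + \left(\frac{F}{5} + \frac{2 T}{5}\right) = - \frac{3}{5} + \frac{F}{5} + \frac{2 T}{5}$)
$j{\left(v \right)} = - \frac{24}{5}$ ($j{\left(v \right)} = -2 + \left(-5 + \left(- \frac{3}{5} + \frac{1}{5} \cdot 6 + \frac{2}{5} \cdot 4\right)\right) = -2 + \left(-5 + \left(- \frac{3}{5} + \frac{6}{5} + \frac{8}{5}\right)\right) = -2 + \left(-5 + \frac{11}{5}\right) = -2 - \frac{14}{5} = - \frac{24}{5}$)
$S = 144$ ($S = \left(11 + 1\right)^{2} = 12^{2} = 144$)
$\sqrt{S + \left(U + j{\left(-41 \right)}\right)} = \sqrt{144 + \left(993 - \frac{24}{5}\right)} = \sqrt{144 + \frac{4941}{5}} = \sqrt{\frac{5661}{5}} = \frac{3 \sqrt{3145}}{5}$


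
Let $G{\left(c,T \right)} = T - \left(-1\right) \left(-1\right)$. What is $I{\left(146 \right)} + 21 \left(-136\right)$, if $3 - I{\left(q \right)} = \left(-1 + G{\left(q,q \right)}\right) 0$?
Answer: $-2853$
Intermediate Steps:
$G{\left(c,T \right)} = -1 + T$ ($G{\left(c,T \right)} = T - 1 = -1 + T$)
$I{\left(q \right)} = 3$ ($I{\left(q \right)} = 3 - \left(-1 + \left(-1 + q\right)\right) 0 = 3 - \left(-2 + q\right) 0 = 3 - 0 = 3 + 0 = 3$)
$I{\left(146 \right)} + 21 \left(-136\right) = 3 + 21 \left(-136\right) = 3 - 2856 = -2853$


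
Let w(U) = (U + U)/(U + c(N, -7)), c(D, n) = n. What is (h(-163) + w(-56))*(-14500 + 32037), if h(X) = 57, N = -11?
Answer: 9277073/9 ≈ 1.0308e+6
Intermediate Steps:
w(U) = 2*U/(-7 + U) (w(U) = (U + U)/(U - 7) = (2*U)/(-7 + U) = 2*U/(-7 + U))
(h(-163) + w(-56))*(-14500 + 32037) = (57 + 2*(-56)/(-7 - 56))*(-14500 + 32037) = (57 + 2*(-56)/(-63))*17537 = (57 + 2*(-56)*(-1/63))*17537 = (57 + 16/9)*17537 = (529/9)*17537 = 9277073/9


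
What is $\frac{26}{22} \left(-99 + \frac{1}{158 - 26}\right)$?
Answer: $- \frac{169871}{1452} \approx -116.99$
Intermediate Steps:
$\frac{26}{22} \left(-99 + \frac{1}{158 - 26}\right) = 26 \cdot \frac{1}{22} \left(-99 + \frac{1}{132}\right) = \frac{13 \left(-99 + \frac{1}{132}\right)}{11} = \frac{13}{11} \left(- \frac{13067}{132}\right) = - \frac{169871}{1452}$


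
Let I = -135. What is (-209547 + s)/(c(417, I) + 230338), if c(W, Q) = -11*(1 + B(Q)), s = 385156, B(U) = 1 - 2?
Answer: 175609/230338 ≈ 0.76240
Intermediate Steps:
B(U) = -1
c(W, Q) = 0 (c(W, Q) = -11*(1 - 1) = -11*0 = 0)
(-209547 + s)/(c(417, I) + 230338) = (-209547 + 385156)/(0 + 230338) = 175609/230338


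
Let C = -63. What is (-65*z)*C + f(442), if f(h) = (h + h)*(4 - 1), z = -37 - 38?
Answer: -304473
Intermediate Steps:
z = -75
f(h) = 6*h (f(h) = (2*h)*3 = 6*h)
(-65*z)*C + f(442) = -65*(-75)*(-63) + 6*442 = 4875*(-63) + 2652 = -307125 + 2652 = -304473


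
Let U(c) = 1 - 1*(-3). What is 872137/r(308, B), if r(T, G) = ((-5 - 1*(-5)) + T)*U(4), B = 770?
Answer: 124591/176 ≈ 707.90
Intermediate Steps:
U(c) = 4 (U(c) = 1 + 3 = 4)
r(T, G) = 4*T (r(T, G) = ((-5 - 1*(-5)) + T)*4 = ((-5 + 5) + T)*4 = (0 + T)*4 = T*4 = 4*T)
872137/r(308, B) = 872137/((4*308)) = 872137/1232 = 872137*(1/1232) = 124591/176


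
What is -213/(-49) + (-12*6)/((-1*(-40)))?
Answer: 624/245 ≈ 2.5469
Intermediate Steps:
-213/(-49) + (-12*6)/((-1*(-40))) = -213*(-1/49) - 72/40 = 213/49 - 72*1/40 = 213/49 - 9/5 = 624/245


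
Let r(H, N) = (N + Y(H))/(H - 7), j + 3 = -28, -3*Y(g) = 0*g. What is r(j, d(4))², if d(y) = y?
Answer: 4/361 ≈ 0.011080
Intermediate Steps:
Y(g) = 0 (Y(g) = -0*g = -⅓*0 = 0)
j = -31 (j = -3 - 28 = -31)
r(H, N) = N/(-7 + H) (r(H, N) = (N + 0)/(H - 7) = N/(-7 + H))
r(j, d(4))² = (4/(-7 - 31))² = (4/(-38))² = (4*(-1/38))² = (-2/19)² = 4/361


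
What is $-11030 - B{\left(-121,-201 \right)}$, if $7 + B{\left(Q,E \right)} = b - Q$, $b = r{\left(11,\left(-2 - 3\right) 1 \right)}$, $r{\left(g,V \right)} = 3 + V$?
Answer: $-11142$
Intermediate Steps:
$b = -2$ ($b = 3 + \left(-2 - 3\right) 1 = 3 - 5 = -2$)
$B{\left(Q,E \right)} = -9 - Q$ ($B{\left(Q,E \right)} = -7 - \left(2 + Q\right) = -9 - Q$)
$-11030 - B{\left(-121,-201 \right)} = -11030 - \left(-9 - -121\right) = -11030 - \left(-9 + 121\right) = -11030 - 112 = -11142$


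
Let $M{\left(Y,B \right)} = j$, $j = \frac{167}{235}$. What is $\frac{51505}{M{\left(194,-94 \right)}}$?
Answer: $\frac{12103675}{167} \approx 72477.0$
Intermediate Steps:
$j = \frac{167}{235}$ ($j = 167 \cdot \frac{1}{235} = \frac{167}{235} \approx 0.71064$)
$M{\left(Y,B \right)} = \frac{167}{235}$
$\frac{51505}{M{\left(194,-94 \right)}} = \frac{51505}{\frac{167}{235}} = 51505 \cdot \frac{235}{167} = \frac{12103675}{167}$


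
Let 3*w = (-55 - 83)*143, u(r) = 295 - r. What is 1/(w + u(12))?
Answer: -1/6295 ≈ -0.00015886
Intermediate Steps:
w = -6578 (w = ((-55 - 83)*143)/3 = (-138*143)/3 = (⅓)*(-19734) = -6578)
1/(w + u(12)) = 1/(-6578 + (295 - 1*12)) = 1/(-6578 + (295 - 12)) = 1/(-6578 + 283) = 1/(-6295) = -1/6295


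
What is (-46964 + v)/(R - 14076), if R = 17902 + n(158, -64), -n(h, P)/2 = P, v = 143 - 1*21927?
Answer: -11458/659 ≈ -17.387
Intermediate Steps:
v = -21784 (v = 143 - 21927 = -21784)
n(h, P) = -2*P
R = 18030 (R = 17902 - 2*(-64) = 17902 + 128 = 18030)
(-46964 + v)/(R - 14076) = (-46964 - 21784)/(18030 - 14076) = -68748/3954 = -68748*1/3954 = -11458/659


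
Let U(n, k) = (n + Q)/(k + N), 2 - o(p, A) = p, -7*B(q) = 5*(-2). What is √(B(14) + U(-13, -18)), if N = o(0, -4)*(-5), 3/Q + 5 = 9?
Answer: √1463/28 ≈ 1.3660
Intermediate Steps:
Q = ¾ (Q = 3/(-5 + 9) = 3/4 = 3*(¼) = ¾ ≈ 0.75000)
B(q) = 10/7 (B(q) = -5*(-2)/7 = -⅐*(-10) = 10/7)
o(p, A) = 2 - p
N = -10 (N = (2 - 1*0)*(-5) = (2 + 0)*(-5) = 2*(-5) = -10)
U(n, k) = (¾ + n)/(-10 + k) (U(n, k) = (n + ¾)/(k - 10) = (¾ + n)/(-10 + k))
√(B(14) + U(-13, -18)) = √(10/7 + (¾ - 13)/(-10 - 18)) = √(10/7 - 49/4/(-28)) = √(10/7 - 1/28*(-49/4)) = √(10/7 + 7/16) = √(209/112) = √1463/28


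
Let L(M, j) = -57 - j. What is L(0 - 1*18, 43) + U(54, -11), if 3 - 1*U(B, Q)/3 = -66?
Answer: 107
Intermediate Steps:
U(B, Q) = 207 (U(B, Q) = 9 - 3*(-66) = 9 + 198 = 207)
L(0 - 1*18, 43) + U(54, -11) = (-57 - 1*43) + 207 = (-57 - 43) + 207 = -100 + 207 = 107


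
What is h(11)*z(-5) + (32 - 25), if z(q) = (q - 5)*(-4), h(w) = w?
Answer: 447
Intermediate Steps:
z(q) = 20 - 4*q (z(q) = (-5 + q)*(-4) = 20 - 4*q)
h(11)*z(-5) + (32 - 25) = 11*(20 - 4*(-5)) + (32 - 25) = 11*(20 + 20) + 7 = 11*40 + 7 = 440 + 7 = 447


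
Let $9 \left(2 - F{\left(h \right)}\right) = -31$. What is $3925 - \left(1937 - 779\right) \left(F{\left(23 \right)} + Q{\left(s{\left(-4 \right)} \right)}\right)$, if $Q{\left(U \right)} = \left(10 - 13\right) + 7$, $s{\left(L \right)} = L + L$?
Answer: $- \frac{21035}{3} \approx -7011.7$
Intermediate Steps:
$s{\left(L \right)} = 2 L$
$F{\left(h \right)} = \frac{49}{9}$ ($F{\left(h \right)} = 2 - - \frac{31}{9} = 2 + \frac{31}{9} = \frac{49}{9}$)
$Q{\left(U \right)} = 4$ ($Q{\left(U \right)} = -3 + 7 = 4$)
$3925 - \left(1937 - 779\right) \left(F{\left(23 \right)} + Q{\left(s{\left(-4 \right)} \right)}\right) = 3925 - \left(1937 - 779\right) \left(\frac{49}{9} + 4\right) = 3925 - 1158 \cdot \frac{85}{9} = 3925 - \frac{32810}{3} = - \frac{21035}{3}$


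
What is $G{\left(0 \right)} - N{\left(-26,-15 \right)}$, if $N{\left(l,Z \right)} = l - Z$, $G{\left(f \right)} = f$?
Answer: $11$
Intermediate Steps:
$G{\left(0 \right)} - N{\left(-26,-15 \right)} = 0 - \left(-26 - -15\right) = 0 - \left(-26 + 15\right) = 0 - -11 = 0 + 11 = 11$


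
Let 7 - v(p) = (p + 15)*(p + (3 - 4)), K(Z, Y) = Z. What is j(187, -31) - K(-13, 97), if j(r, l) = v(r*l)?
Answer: -33524016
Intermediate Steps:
v(p) = 7 - (-1 + p)*(15 + p) (v(p) = 7 - (p + 15)*(p + (3 - 4)) = 7 - (15 + p)*(p - 1) = 7 - (15 + p)*(-1 + p) = 7 - (-1 + p)*(15 + p))
j(r, l) = 22 - l**2*r**2 - 14*l*r (j(r, l) = 22 - (r*l)**2 - 14*r*l = 22 - (l*r)**2 - 14*l*r = 22 - l**2*r**2 - 14*l*r)
j(187, -31) - K(-13, 97) = (22 - 1*(-31)**2*187**2 - 14*(-31)*187) - 1*(-13) = (22 - 1*961*34969 + 81158) + 13 = (22 - 33605209 + 81158) + 13 = -33524029 + 13 = -33524016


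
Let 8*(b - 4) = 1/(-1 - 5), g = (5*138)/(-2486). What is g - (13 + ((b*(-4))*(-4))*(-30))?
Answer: 2357626/1243 ≈ 1896.7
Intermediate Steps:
g = -345/1243 (g = 690*(-1/2486) = -345/1243 ≈ -0.27755)
b = 191/48 (b = 4 + 1/(8*(-1 - 5)) = 4 + (⅛)/(-6) = 4 + (⅛)*(-⅙) = 4 - 1/48 = 191/48 ≈ 3.9792)
g - (13 + ((b*(-4))*(-4))*(-30)) = -345/1243 - (13 + (((191/48)*(-4))*(-4))*(-30)) = -345/1243 - (13 - 191/12*(-4)*(-30)) = -345/1243 - (13 + (191/3)*(-30)) = -345/1243 - (13 - 1910) = -345/1243 - 1*(-1897) = -345/1243 + 1897 = 2357626/1243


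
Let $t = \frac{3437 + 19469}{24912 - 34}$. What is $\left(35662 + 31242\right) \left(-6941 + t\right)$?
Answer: $- \frac{5775664827984}{12439} \approx -4.6432 \cdot 10^{8}$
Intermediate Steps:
$t = \frac{11453}{12439}$ ($t = \frac{22906}{24878} = 22906 \cdot \frac{1}{24878} = \frac{11453}{12439} \approx 0.92073$)
$\left(35662 + 31242\right) \left(-6941 + t\right) = \left(35662 + 31242\right) \left(-6941 + \frac{11453}{12439}\right) = 66904 \left(- \frac{86327646}{12439}\right) = - \frac{5775664827984}{12439}$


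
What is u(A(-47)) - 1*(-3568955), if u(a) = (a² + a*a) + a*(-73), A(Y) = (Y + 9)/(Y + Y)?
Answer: 7883757128/2209 ≈ 3.5689e+6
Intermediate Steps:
A(Y) = (9 + Y)/(2*Y) (A(Y) = (9 + Y)/((2*Y)) = (9 + Y)*(1/(2*Y)) = (9 + Y)/(2*Y))
u(a) = -73*a + 2*a² (u(a) = (a² + a²) - 73*a = 2*a² - 73*a = -73*a + 2*a²)
u(A(-47)) - 1*(-3568955) = ((½)*(9 - 47)/(-47))*(-73 + 2*((½)*(9 - 47)/(-47))) - 1*(-3568955) = ((½)*(-1/47)*(-38))*(-73 + 2*((½)*(-1/47)*(-38))) + 3568955 = 19*(-73 + 2*(19/47))/47 + 3568955 = 19*(-73 + 38/47)/47 + 3568955 = (19/47)*(-3393/47) + 3568955 = -64467/2209 + 3568955 = 7883757128/2209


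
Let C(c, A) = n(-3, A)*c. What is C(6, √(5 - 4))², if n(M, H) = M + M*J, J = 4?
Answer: 8100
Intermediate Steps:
n(M, H) = 5*M (n(M, H) = M + M*4 = M + 4*M = 5*M)
C(c, A) = -15*c (C(c, A) = (5*(-3))*c = -15*c)
C(6, √(5 - 4))² = (-15*6)² = (-90)² = 8100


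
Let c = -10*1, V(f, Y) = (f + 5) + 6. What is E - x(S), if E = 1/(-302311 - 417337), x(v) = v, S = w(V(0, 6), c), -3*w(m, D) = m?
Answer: 7916125/2158944 ≈ 3.6667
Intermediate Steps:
V(f, Y) = 11 + f (V(f, Y) = (5 + f) + 6 = 11 + f)
c = -10
w(m, D) = -m/3
S = -11/3 (S = -(11 + 0)/3 = -1/3*11 = -11/3 ≈ -3.6667)
E = -1/719648 (E = 1/(-719648) = -1/719648 ≈ -1.3896e-6)
E - x(S) = -1/719648 - 1*(-11/3) = -1/719648 + 11/3 = 7916125/2158944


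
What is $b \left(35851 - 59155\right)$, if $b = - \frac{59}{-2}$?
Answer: $-687468$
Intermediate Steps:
$b = \frac{59}{2}$ ($b = \left(-59\right) \left(- \frac{1}{2}\right) = \frac{59}{2} \approx 29.5$)
$b \left(35851 - 59155\right) = \frac{59 \left(35851 - 59155\right)}{2} = \frac{59}{2} \left(-23304\right) = -687468$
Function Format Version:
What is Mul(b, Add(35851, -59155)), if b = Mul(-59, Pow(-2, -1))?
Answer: -687468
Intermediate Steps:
b = Rational(59, 2) (b = Mul(-59, Rational(-1, 2)) = Rational(59, 2) ≈ 29.500)
Mul(b, Add(35851, -59155)) = Mul(Rational(59, 2), Add(35851, -59155)) = Mul(Rational(59, 2), -23304) = -687468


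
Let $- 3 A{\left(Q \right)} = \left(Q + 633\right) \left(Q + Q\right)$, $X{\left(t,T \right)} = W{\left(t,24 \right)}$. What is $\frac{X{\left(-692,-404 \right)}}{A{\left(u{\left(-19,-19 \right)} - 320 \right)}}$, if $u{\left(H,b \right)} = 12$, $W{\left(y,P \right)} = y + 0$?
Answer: $- \frac{519}{50050} \approx -0.01037$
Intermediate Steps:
$W{\left(y,P \right)} = y$
$X{\left(t,T \right)} = t$
$A{\left(Q \right)} = - \frac{2 Q \left(633 + Q\right)}{3}$ ($A{\left(Q \right)} = - \frac{\left(Q + 633\right) \left(Q + Q\right)}{3} = - \frac{\left(633 + Q\right) 2 Q}{3} = - \frac{2 Q \left(633 + Q\right)}{3}$)
$\frac{X{\left(-692,-404 \right)}}{A{\left(u{\left(-19,-19 \right)} - 320 \right)}} = - \frac{692}{\left(- \frac{2}{3}\right) \left(12 - 320\right) \left(633 + \left(12 - 320\right)\right)} = - \frac{692}{\left(- \frac{2}{3}\right) \left(-308\right) \left(633 - 308\right)} = - \frac{692}{\left(- \frac{2}{3}\right) \left(-308\right) 325} = - \frac{692}{\frac{200200}{3}} = \left(-692\right) \frac{3}{200200} = - \frac{519}{50050}$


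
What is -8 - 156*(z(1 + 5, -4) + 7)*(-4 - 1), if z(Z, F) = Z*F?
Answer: -13268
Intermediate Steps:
z(Z, F) = F*Z
-8 - 156*(z(1 + 5, -4) + 7)*(-4 - 1) = -8 - 156*(-4*(1 + 5) + 7)*(-4 - 1) = -8 - 156*(-4*6 + 7)*(-5) = -8 - 156*(-24 + 7)*(-5) = -8 - (-2652)*(-5) = -8 - 156*85 = -8 - 13260 = -13268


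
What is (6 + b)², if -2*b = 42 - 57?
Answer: 729/4 ≈ 182.25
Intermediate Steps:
b = 15/2 (b = -(42 - 57)/2 = -½*(-15) = 15/2 ≈ 7.5000)
(6 + b)² = (6 + 15/2)² = (27/2)² = 729/4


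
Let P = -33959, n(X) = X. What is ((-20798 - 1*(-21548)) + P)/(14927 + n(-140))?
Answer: -33209/14787 ≈ -2.2458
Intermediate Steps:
((-20798 - 1*(-21548)) + P)/(14927 + n(-140)) = ((-20798 - 1*(-21548)) - 33959)/(14927 - 140) = ((-20798 + 21548) - 33959)/14787 = (750 - 33959)*(1/14787) = -33209*1/14787 = -33209/14787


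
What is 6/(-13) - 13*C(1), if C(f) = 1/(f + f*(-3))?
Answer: 157/26 ≈ 6.0385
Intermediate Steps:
C(f) = -1/(2*f) (C(f) = 1/(f - 3*f) = 1/(-2*f) = -1/(2*f))
6/(-13) - 13*C(1) = 6/(-13) - (-13)/(2*1) = 6*(-1/13) - (-13)/2 = -6/13 - 13*(-½) = -6/13 + 13/2 = 157/26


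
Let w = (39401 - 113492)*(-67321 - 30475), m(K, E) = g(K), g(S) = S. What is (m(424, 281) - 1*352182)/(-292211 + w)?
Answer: -5962/122805275 ≈ -4.8548e-5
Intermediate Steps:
m(K, E) = K
w = 7245803436 (w = -74091*(-97796) = 7245803436)
(m(424, 281) - 1*352182)/(-292211 + w) = (424 - 1*352182)/(-292211 + 7245803436) = (424 - 352182)/7245511225 = -351758*1/7245511225 = -5962/122805275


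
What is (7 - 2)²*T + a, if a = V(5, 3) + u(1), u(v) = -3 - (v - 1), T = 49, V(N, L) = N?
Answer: 1227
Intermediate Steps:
u(v) = -2 - v (u(v) = -3 - (-1 + v) = -3 + (1 - v) = -2 - v)
a = 2 (a = 5 + (-2 - 1*1) = 5 + (-2 - 1) = 5 - 3 = 2)
(7 - 2)²*T + a = (7 - 2)²*49 + 2 = 5²*49 + 2 = 25*49 + 2 = 1225 + 2 = 1227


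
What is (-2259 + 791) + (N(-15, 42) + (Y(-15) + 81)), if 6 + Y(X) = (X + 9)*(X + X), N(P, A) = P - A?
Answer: -1270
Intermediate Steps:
Y(X) = -6 + 2*X*(9 + X) (Y(X) = -6 + (X + 9)*(X + X) = -6 + (9 + X)*(2*X) = -6 + 2*X*(9 + X))
(-2259 + 791) + (N(-15, 42) + (Y(-15) + 81)) = (-2259 + 791) + ((-15 - 1*42) + ((-6 + 2*(-15)**2 + 18*(-15)) + 81)) = -1468 + ((-15 - 42) + ((-6 + 2*225 - 270) + 81)) = -1468 + (-57 + ((-6 + 450 - 270) + 81)) = -1468 + (-57 + (174 + 81)) = -1468 + (-57 + 255) = -1468 + 198 = -1270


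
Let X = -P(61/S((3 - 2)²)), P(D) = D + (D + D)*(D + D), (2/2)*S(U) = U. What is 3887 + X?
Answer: -11058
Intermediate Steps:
S(U) = U
P(D) = D + 4*D² (P(D) = D + (2*D)*(2*D) = D + 4*D²)
X = -14945 (X = -61/((3 - 2)²)*(1 + 4*(61/((3 - 2)²))) = -61/(1²)*(1 + 4*(61/(1²))) = -61/1*(1 + 4*(61/1)) = -61*1*(1 + 4*(61*1)) = -61*(1 + 4*61) = -61*(1 + 244) = -61*245 = -1*14945 = -14945)
3887 + X = 3887 - 14945 = -11058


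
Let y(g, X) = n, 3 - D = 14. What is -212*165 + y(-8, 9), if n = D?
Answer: -34991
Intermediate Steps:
D = -11 (D = 3 - 1*14 = 3 - 14 = -11)
n = -11
y(g, X) = -11
-212*165 + y(-8, 9) = -212*165 - 11 = -34980 - 11 = -34991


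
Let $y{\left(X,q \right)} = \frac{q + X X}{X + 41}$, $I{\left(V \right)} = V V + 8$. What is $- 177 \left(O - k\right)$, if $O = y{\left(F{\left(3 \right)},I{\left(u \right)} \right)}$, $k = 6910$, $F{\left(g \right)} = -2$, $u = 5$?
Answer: $\frac{15897727}{13} \approx 1.2229 \cdot 10^{6}$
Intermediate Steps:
$I{\left(V \right)} = 8 + V^{2}$ ($I{\left(V \right)} = V^{2} + 8 = 8 + V^{2}$)
$y{\left(X,q \right)} = \frac{q + X^{2}}{41 + X}$
$O = \frac{37}{39}$ ($O = \frac{\left(8 + 5^{2}\right) + \left(-2\right)^{2}}{41 - 2} = \frac{\left(8 + 25\right) + 4}{39} = \frac{33 + 4}{39} = \frac{1}{39} \cdot 37 = \frac{37}{39} \approx 0.94872$)
$- 177 \left(O - k\right) = - 177 \left(\frac{37}{39} - 6910\right) = \left(-177\right) \left(- \frac{269453}{39}\right) = \frac{15897727}{13}$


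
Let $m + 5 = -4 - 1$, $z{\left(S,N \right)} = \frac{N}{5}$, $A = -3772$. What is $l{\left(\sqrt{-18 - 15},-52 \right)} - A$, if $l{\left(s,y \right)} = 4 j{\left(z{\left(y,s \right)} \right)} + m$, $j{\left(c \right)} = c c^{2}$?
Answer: $3762 - \frac{132 i \sqrt{33}}{125} \approx 3762.0 - 6.0663 i$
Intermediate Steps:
$z{\left(S,N \right)} = \frac{N}{5}$ ($z{\left(S,N \right)} = N \frac{1}{5} = \frac{N}{5}$)
$m = -10$ ($m = -5 - 5 = -10$)
$j{\left(c \right)} = c^{3}$
$l{\left(s,y \right)} = -10 + \frac{4 s^{3}}{125}$ ($l{\left(s,y \right)} = 4 \left(\frac{s}{5}\right)^{3} - 10 = 4 \frac{s^{3}}{125} - 10 = \frac{4 s^{3}}{125} - 10 = -10 + \frac{4 s^{3}}{125}$)
$l{\left(\sqrt{-18 - 15},-52 \right)} - A = \left(-10 + \frac{4 \left(\sqrt{-18 - 15}\right)^{3}}{125}\right) - -3772 = \left(-10 + \frac{4 \left(\sqrt{-33}\right)^{3}}{125}\right) + 3772 = \left(-10 + \frac{4 \left(i \sqrt{33}\right)^{3}}{125}\right) + 3772 = \left(-10 + \frac{4 \left(- 33 i \sqrt{33}\right)}{125}\right) + 3772 = \left(-10 - \frac{132 i \sqrt{33}}{125}\right) + 3772 = 3762 - \frac{132 i \sqrt{33}}{125}$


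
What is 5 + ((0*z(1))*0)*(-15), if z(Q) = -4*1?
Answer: 5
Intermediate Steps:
z(Q) = -4
5 + ((0*z(1))*0)*(-15) = 5 + ((0*(-4))*0)*(-15) = 5 + (0*0)*(-15) = 5 + 0*(-15) = 5 + 0 = 5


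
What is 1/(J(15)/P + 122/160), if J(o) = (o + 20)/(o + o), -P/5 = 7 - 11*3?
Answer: 3120/2407 ≈ 1.2962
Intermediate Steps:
P = 130 (P = -5*(7 - 11*3) = -5*(7 - 33) = -5*(-26) = 130)
J(o) = (20 + o)/(2*o) (J(o) = (20 + o)/((2*o)) = (20 + o)*(1/(2*o)) = (20 + o)/(2*o))
1/(J(15)/P + 122/160) = 1/(((½)*(20 + 15)/15)/130 + 122/160) = 1/(((½)*(1/15)*35)*(1/130) + 122*(1/160)) = 1/((7/6)*(1/130) + 61/80) = 1/(7/780 + 61/80) = 1/(2407/3120) = 3120/2407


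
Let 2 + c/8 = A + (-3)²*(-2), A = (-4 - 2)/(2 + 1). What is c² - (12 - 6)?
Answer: 30970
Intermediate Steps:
A = -2 (A = -6/3 = -6*⅓ = -2)
c = -176 (c = -16 + 8*(-2 + (-3)²*(-2)) = -16 + 8*(-2 + 9*(-2)) = -16 + 8*(-2 - 18) = -16 + 8*(-20) = -16 - 160 = -176)
c² - (12 - 6) = (-176)² - (12 - 6) = 30976 - 6 = 30970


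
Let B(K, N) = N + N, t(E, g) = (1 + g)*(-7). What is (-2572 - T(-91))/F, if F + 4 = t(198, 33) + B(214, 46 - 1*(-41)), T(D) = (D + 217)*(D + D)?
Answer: -5090/17 ≈ -299.41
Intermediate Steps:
t(E, g) = -7 - 7*g
T(D) = 2*D*(217 + D) (T(D) = (217 + D)*(2*D) = 2*D*(217 + D))
B(K, N) = 2*N
F = -68 (F = -4 + ((-7 - 7*33) + 2*(46 - 1*(-41))) = -4 + ((-7 - 231) + 2*(46 + 41)) = -4 + (-238 + 2*87) = -4 + (-238 + 174) = -4 - 64 = -68)
(-2572 - T(-91))/F = (-2572 - 2*(-91)*(217 - 91))/(-68) = (-2572 - 2*(-91)*126)*(-1/68) = (-2572 - 1*(-22932))*(-1/68) = (-2572 + 22932)*(-1/68) = 20360*(-1/68) = -5090/17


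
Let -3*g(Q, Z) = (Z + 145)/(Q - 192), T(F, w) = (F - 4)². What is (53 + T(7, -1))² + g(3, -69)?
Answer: 2179624/567 ≈ 3844.1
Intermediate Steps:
T(F, w) = (-4 + F)²
g(Q, Z) = -(145 + Z)/(3*(-192 + Q)) (g(Q, Z) = -(Z + 145)/(3*(Q - 192)) = -(145 + Z)/(3*(-192 + Q)))
(53 + T(7, -1))² + g(3, -69) = (53 + (-4 + 7)²)² + (-145 - 1*(-69))/(3*(-192 + 3)) = (53 + 3²)² + (⅓)*(-145 + 69)/(-189) = (53 + 9)² + (⅓)*(-1/189)*(-76) = 62² + 76/567 = 3844 + 76/567 = 2179624/567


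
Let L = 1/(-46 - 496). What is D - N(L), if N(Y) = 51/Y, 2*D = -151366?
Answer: -48041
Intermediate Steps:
D = -75683 (D = (1/2)*(-151366) = -75683)
L = -1/542 (L = 1/(-542) = -1/542 ≈ -0.0018450)
D - N(L) = -75683 - 51/(-1/542) = -75683 - 51*(-542) = -75683 - 1*(-27642) = -75683 + 27642 = -48041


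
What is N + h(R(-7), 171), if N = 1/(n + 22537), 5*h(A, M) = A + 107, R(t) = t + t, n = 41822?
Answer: 5985392/321795 ≈ 18.600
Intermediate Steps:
R(t) = 2*t
h(A, M) = 107/5 + A/5 (h(A, M) = (A + 107)/5 = (107 + A)/5 = 107/5 + A/5)
N = 1/64359 (N = 1/(41822 + 22537) = 1/64359 ≈ 1.5538e-5)
N + h(R(-7), 171) = 1/64359 + (107/5 + (2*(-7))/5) = 1/64359 + (107/5 + (⅕)*(-14)) = 1/64359 + (107/5 - 14/5) = 1/64359 + 93/5 = 5985392/321795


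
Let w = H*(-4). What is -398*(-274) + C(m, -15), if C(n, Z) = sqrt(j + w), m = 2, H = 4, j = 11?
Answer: 109052 + I*sqrt(5) ≈ 1.0905e+5 + 2.2361*I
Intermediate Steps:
w = -16 (w = 4*(-4) = -16)
C(n, Z) = I*sqrt(5) (C(n, Z) = sqrt(11 - 16) = sqrt(-5) = I*sqrt(5))
-398*(-274) + C(m, -15) = -398*(-274) + I*sqrt(5) = 109052 + I*sqrt(5)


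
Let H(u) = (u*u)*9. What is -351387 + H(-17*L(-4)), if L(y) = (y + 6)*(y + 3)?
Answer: -340983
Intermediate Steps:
L(y) = (3 + y)*(6 + y) (L(y) = (6 + y)*(3 + y) = (3 + y)*(6 + y))
H(u) = 9*u² (H(u) = u²*9 = 9*u²)
-351387 + H(-17*L(-4)) = -351387 + 9*(-17*(18 + (-4)² + 9*(-4)))² = -351387 + 9*(-17*(18 + 16 - 36))² = -351387 + 9*(-17*(-2))² = -351387 + 9*34² = -351387 + 9*1156 = -351387 + 10404 = -340983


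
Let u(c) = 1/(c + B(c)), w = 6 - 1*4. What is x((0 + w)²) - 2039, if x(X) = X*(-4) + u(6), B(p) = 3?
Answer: -18494/9 ≈ -2054.9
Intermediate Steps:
w = 2 (w = 6 - 4 = 2)
u(c) = 1/(3 + c) (u(c) = 1/(c + 3) = 1/(3 + c))
x(X) = ⅑ - 4*X (x(X) = X*(-4) + 1/(3 + 6) = -4*X + 1/9 = -4*X + ⅑ = ⅑ - 4*X)
x((0 + w)²) - 2039 = (⅑ - 4*(0 + 2)²) - 2039 = (⅑ - 4*2²) - 2039 = (⅑ - 4*4) - 2039 = (⅑ - 16) - 2039 = -143/9 - 2039 = -18494/9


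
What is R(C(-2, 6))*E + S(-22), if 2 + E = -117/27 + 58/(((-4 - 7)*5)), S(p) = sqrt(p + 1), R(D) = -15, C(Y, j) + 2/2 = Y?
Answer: 1219/11 + I*sqrt(21) ≈ 110.82 + 4.5826*I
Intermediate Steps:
C(Y, j) = -1 + Y
S(p) = sqrt(1 + p)
E = -1219/165 (E = -2 + (-117/27 + 58/(((-4 - 7)*5))) = -2 + (-117*1/27 + 58/((-11*5))) = -2 + (-13/3 + 58/(-55)) = -2 + (-13/3 + 58*(-1/55)) = -2 + (-13/3 - 58/55) = -2 - 889/165 = -1219/165 ≈ -7.3879)
R(C(-2, 6))*E + S(-22) = -15*(-1219/165) + sqrt(1 - 22) = 1219/11 + sqrt(-21) = 1219/11 + I*sqrt(21)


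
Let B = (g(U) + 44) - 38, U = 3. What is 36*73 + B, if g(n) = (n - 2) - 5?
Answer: 2630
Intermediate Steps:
g(n) = -7 + n (g(n) = (-2 + n) - 5 = -7 + n)
B = 2 (B = ((-7 + 3) + 44) - 38 = (-4 + 44) - 38 = 40 - 38 = 2)
36*73 + B = 36*73 + 2 = 2628 + 2 = 2630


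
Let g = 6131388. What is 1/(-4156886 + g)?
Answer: 1/1974502 ≈ 5.0646e-7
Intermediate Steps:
1/(-4156886 + g) = 1/(-4156886 + 6131388) = 1/1974502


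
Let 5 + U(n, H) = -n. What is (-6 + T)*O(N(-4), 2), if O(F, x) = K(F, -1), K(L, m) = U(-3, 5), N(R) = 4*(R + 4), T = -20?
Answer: 52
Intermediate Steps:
U(n, H) = -5 - n
N(R) = 16 + 4*R (N(R) = 4*(4 + R) = 16 + 4*R)
K(L, m) = -2 (K(L, m) = -5 - 1*(-3) = -5 + 3 = -2)
O(F, x) = -2
(-6 + T)*O(N(-4), 2) = (-6 - 20)*(-2) = -26*(-2) = 52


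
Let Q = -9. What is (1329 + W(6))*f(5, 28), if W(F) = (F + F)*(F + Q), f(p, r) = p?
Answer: 6465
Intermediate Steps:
W(F) = 2*F*(-9 + F) (W(F) = (F + F)*(F - 9) = (2*F)*(-9 + F) = 2*F*(-9 + F))
(1329 + W(6))*f(5, 28) = (1329 + 2*6*(-9 + 6))*5 = (1329 + 2*6*(-3))*5 = (1329 - 36)*5 = 1293*5 = 6465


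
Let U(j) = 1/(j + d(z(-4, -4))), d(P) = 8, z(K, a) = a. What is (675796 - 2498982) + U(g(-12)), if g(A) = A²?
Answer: -277124271/152 ≈ -1.8232e+6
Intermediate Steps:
U(j) = 1/(8 + j) (U(j) = 1/(j + 8) = 1/(8 + j))
(675796 - 2498982) + U(g(-12)) = (675796 - 2498982) + 1/(8 + (-12)²) = -1823186 + 1/(8 + 144) = -1823186 + 1/152 = -277124271/152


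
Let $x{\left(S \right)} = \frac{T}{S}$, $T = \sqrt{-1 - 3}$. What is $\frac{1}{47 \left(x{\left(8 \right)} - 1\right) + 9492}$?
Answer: $\frac{151120}{1427330609} - \frac{188 i}{1427330609} \approx 0.00010588 - 1.3171 \cdot 10^{-7} i$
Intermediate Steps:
$T = 2 i$ ($T = \sqrt{-4} = 2 i \approx 2.0 i$)
$x{\left(S \right)} = \frac{2 i}{S}$
$\frac{1}{47 \left(x{\left(8 \right)} - 1\right) + 9492} = \frac{1}{47 \left(\frac{2 i}{8} - 1\right) + 9492} = \frac{1}{47 \left(2 i \frac{1}{8} - 1\right) + 9492} = \frac{1}{47 \left(\frac{i}{4} - 1\right) + 9492} = \frac{1}{47 \left(-1 + \frac{i}{4}\right) + 9492} = \frac{1}{\left(-47 + \frac{47 i}{4}\right) + 9492} = \frac{1}{9445 + \frac{47 i}{4}} = \frac{16 \left(9445 - \frac{47 i}{4}\right)}{1427330609}$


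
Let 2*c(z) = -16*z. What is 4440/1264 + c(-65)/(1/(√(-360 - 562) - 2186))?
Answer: -179601205/158 + 520*I*√922 ≈ -1.1367e+6 + 15790.0*I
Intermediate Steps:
c(z) = -8*z (c(z) = (-16*z)/2 = -8*z)
4440/1264 + c(-65)/(1/(√(-360 - 562) - 2186)) = 4440/1264 + (-8*(-65))/(1/(√(-360 - 562) - 2186)) = 4440*(1/1264) + 520/(1/(√(-922) - 2186)) = 555/158 + 520/(1/(I*√922 - 2186)) = 555/158 + 520/(1/(-2186 + I*√922)) = 555/158 + 520*(-2186 + I*√922) = 555/158 + (-1136720 + 520*I*√922) = -179601205/158 + 520*I*√922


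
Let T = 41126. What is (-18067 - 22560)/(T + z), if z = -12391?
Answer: -40627/28735 ≈ -1.4139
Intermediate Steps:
(-18067 - 22560)/(T + z) = (-18067 - 22560)/(41126 - 12391) = -40627/28735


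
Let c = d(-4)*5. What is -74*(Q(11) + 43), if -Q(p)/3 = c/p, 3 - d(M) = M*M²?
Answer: 39368/11 ≈ 3578.9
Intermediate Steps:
d(M) = 3 - M³ (d(M) = 3 - M*M² = 3 - M³)
c = 335 (c = (3 - 1*(-4)³)*5 = (3 - 1*(-64))*5 = (3 + 64)*5 = 67*5 = 335)
Q(p) = -1005/p
-74*(Q(11) + 43) = -74*(-1005/11 + 43) = -74*(-532/11) = 39368/11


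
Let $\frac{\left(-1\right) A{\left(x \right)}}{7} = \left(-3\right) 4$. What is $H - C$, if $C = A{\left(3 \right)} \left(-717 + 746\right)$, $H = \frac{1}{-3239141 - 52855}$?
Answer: $- \frac{8019302257}{3291996} \approx -2436.0$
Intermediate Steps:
$A{\left(x \right)} = 84$ ($A{\left(x \right)} = - 7 \left(\left(-3\right) 4\right) = \left(-7\right) \left(-12\right) = 84$)
$H = - \frac{1}{3291996}$ ($H = \frac{1}{-3291996} = - \frac{1}{3291996} \approx -3.0377 \cdot 10^{-7}$)
$C = 2436$ ($C = 84 \left(-717 + 746\right) = 84 \cdot 29 = 2436$)
$H - C = - \frac{1}{3291996} - 2436 = - \frac{8019302257}{3291996}$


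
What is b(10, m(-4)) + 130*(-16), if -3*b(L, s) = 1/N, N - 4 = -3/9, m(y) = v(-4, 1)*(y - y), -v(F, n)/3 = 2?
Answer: -22881/11 ≈ -2080.1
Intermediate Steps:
v(F, n) = -6 (v(F, n) = -3*2 = -6)
m(y) = 0 (m(y) = -6*(y - y) = -6*0 = 0)
N = 11/3 (N = 4 - 3/9 = 4 - 3*⅑ = 4 - ⅓ = 11/3 ≈ 3.6667)
b(L, s) = -1/11 (b(L, s) = -1/(3*11/3) = -⅓*3/11 = -1/11)
b(10, m(-4)) + 130*(-16) = -1/11 + 130*(-16) = -1/11 - 2080 = -22881/11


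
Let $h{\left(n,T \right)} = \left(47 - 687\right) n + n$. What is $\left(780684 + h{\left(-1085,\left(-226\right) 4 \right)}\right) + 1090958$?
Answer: $2564957$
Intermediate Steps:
$h{\left(n,T \right)} = - 639 n$ ($h{\left(n,T \right)} = - 640 n + n = - 639 n$)
$\left(780684 + h{\left(-1085,\left(-226\right) 4 \right)}\right) + 1090958 = \left(780684 - -693315\right) + 1090958 = \left(780684 + 693315\right) + 1090958 = 1473999 + 1090958 = 2564957$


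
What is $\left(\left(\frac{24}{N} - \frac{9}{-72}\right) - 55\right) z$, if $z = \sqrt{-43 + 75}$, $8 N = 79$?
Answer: $- \frac{33145 \sqrt{2}}{158} \approx -296.67$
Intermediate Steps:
$N = \frac{79}{8}$ ($N = \frac{1}{8} \cdot 79 = \frac{79}{8} \approx 9.875$)
$z = 4 \sqrt{2}$ ($z = \sqrt{32} = 4 \sqrt{2} \approx 5.6569$)
$\left(\left(\frac{24}{N} - \frac{9}{-72}\right) - 55\right) z = \left(\left(\frac{24}{\frac{79}{8}} - \frac{9}{-72}\right) - 55\right) 4 \sqrt{2} = \left(\left(24 \cdot \frac{8}{79} - - \frac{1}{8}\right) - 55\right) 4 \sqrt{2} = \left(\left(\frac{192}{79} + \frac{1}{8}\right) - 55\right) 4 \sqrt{2} = \left(\frac{1615}{632} - 55\right) 4 \sqrt{2} = - \frac{33145 \cdot 4 \sqrt{2}}{632} = - \frac{33145 \sqrt{2}}{158}$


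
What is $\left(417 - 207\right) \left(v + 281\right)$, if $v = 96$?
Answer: $79170$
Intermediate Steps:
$\left(417 - 207\right) \left(v + 281\right) = \left(417 - 207\right) \left(96 + 281\right) = 210 \cdot 377 = 79170$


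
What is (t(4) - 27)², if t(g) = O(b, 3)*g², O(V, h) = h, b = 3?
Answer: 441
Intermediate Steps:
t(g) = 3*g²
(t(4) - 27)² = (3*4² - 27)² = (3*16 - 27)² = (48 - 27)² = 21² = 441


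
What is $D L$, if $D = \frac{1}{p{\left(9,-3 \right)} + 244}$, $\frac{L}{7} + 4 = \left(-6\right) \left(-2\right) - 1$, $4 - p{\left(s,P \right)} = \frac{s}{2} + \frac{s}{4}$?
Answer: $\frac{196}{965} \approx 0.20311$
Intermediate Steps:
$p{\left(s,P \right)} = 4 - \frac{3 s}{4}$ ($p{\left(s,P \right)} = 4 - \left(\frac{s}{2} + \frac{s}{4}\right) = 4 - \frac{3 s}{4}$)
$L = 49$ ($L = -28 + 7 \left(\left(-6\right) \left(-2\right) - 1\right) = -28 + 7 \left(12 - 1\right) = -28 + 7 \cdot 11 = -28 + 77 = 49$)
$D = \frac{4}{965}$ ($D = \frac{1}{\left(4 - \frac{27}{4}\right) + 244} = \frac{1}{- \frac{11}{4} + 244} = \frac{1}{\frac{965}{4}} = \frac{4}{965} \approx 0.0041451$)
$D L = \frac{4}{965} \cdot 49 = \frac{196}{965}$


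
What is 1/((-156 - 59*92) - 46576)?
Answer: -1/52160 ≈ -1.9172e-5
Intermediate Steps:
1/((-156 - 59*92) - 46576) = 1/((-156 - 5428) - 46576) = 1/(-5584 - 46576) = 1/(-52160) = -1/52160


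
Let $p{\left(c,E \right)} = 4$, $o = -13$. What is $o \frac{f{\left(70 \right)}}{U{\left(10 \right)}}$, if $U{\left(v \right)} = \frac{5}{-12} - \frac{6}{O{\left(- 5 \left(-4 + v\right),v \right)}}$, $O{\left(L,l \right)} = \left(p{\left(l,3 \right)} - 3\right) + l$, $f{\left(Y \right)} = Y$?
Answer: $\frac{120120}{127} \approx 945.83$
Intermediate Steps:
$O{\left(L,l \right)} = 1 + l$ ($O{\left(L,l \right)} = \left(4 - 3\right) + l = 1 + l$)
$U{\left(v \right)} = - \frac{5}{12} - \frac{6}{1 + v}$ ($U{\left(v \right)} = \frac{5}{-12} - \frac{6}{1 + v} = 5 \left(- \frac{1}{12}\right) - \frac{6}{1 + v} = - \frac{5}{12} - \frac{6}{1 + v}$)
$o \frac{f{\left(70 \right)}}{U{\left(10 \right)}} = - 13 \frac{70}{\frac{1}{12} \frac{1}{1 + 10} \left(-77 - 50\right)} = - 13 \frac{70}{\frac{1}{12} \cdot \frac{1}{11} \left(-77 - 50\right)} = - 13 \frac{70}{\frac{1}{12} \cdot \frac{1}{11} \left(-127\right)} = - 13 \frac{70}{- \frac{127}{132}} = - 13 \cdot 70 \left(- \frac{132}{127}\right) = \left(-13\right) \left(- \frac{9240}{127}\right) = \frac{120120}{127}$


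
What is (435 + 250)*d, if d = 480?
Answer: 328800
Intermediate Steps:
(435 + 250)*d = (435 + 250)*480 = 685*480 = 328800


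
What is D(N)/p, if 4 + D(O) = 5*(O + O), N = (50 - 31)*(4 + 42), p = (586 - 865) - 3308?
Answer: -8736/3587 ≈ -2.4355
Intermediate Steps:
p = -3587 (p = -279 - 3308 = -3587)
N = 874 (N = 19*46 = 874)
D(O) = -4 + 10*O (D(O) = -4 + 5*(O + O) = -4 + 5*(2*O) = -4 + 10*O)
D(N)/p = (-4 + 10*874)/(-3587) = (-4 + 8740)*(-1/3587) = 8736*(-1/3587) = -8736/3587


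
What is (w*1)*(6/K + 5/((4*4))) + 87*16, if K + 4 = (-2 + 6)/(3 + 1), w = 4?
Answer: 5541/4 ≈ 1385.3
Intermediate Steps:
K = -3 (K = -4 + (-2 + 6)/(3 + 1) = -4 + 4/4 = -4 + 4*(¼) = -4 + 1 = -3)
(w*1)*(6/K + 5/((4*4))) + 87*16 = (4*1)*(6/(-3) + 5/((4*4))) + 87*16 = 4*(6*(-⅓) + 5/16) + 1392 = 4*(-2 + 5*(1/16)) + 1392 = 4*(-2 + 5/16) + 1392 = 4*(-27/16) + 1392 = -27/4 + 1392 = 5541/4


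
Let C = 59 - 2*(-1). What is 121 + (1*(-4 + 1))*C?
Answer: -62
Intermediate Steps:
C = 61 (C = 59 - 1*(-2) = 59 + 2 = 61)
121 + (1*(-4 + 1))*C = 121 + (1*(-4 + 1))*61 = 121 + (1*(-3))*61 = 121 - 3*61 = 121 - 183 = -62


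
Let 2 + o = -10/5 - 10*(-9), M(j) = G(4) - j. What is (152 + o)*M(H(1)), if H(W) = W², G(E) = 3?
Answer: 476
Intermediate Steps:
M(j) = 3 - j
o = 86 (o = -2 + (-10/5 - 10*(-9)) = -2 + (-10*⅕ + 90) = -2 + (-2 + 90) = -2 + 88 = 86)
(152 + o)*M(H(1)) = (152 + 86)*(3 - 1*1²) = 238*(3 - 1*1) = 238*(3 - 1) = 238*2 = 476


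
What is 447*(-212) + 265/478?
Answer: -45296927/478 ≈ -94764.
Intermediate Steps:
447*(-212) + 265/478 = -94764 + 265*(1/478) = -94764 + 265/478 = -45296927/478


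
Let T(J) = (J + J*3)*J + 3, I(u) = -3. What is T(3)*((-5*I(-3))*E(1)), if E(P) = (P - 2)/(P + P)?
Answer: -585/2 ≈ -292.50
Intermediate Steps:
E(P) = (-2 + P)/(2*P) (E(P) = (-2 + P)/((2*P)) = (-2 + P)*(1/(2*P)) = (-2 + P)/(2*P))
T(J) = 3 + 4*J² (T(J) = (J + 3*J)*J + 3 = (4*J)*J + 3 = 4*J² + 3 = 3 + 4*J²)
T(3)*((-5*I(-3))*E(1)) = (3 + 4*3²)*((-5*(-3))*((½)*(-2 + 1)/1)) = (3 + 4*9)*(15*((½)*1*(-1))) = (3 + 36)*(15*(-½)) = 39*(-15/2) = -585/2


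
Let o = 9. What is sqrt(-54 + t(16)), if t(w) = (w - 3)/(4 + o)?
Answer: I*sqrt(53) ≈ 7.2801*I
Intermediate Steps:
t(w) = -3/13 + w/13 (t(w) = (w - 3)/(4 + 9) = (-3 + w)/13 = (-3 + w)*(1/13) = -3/13 + w/13)
sqrt(-54 + t(16)) = sqrt(-54 + (-3/13 + (1/13)*16)) = sqrt(-54 + (-3/13 + 16/13)) = sqrt(-54 + 1) = sqrt(-53) = I*sqrt(53)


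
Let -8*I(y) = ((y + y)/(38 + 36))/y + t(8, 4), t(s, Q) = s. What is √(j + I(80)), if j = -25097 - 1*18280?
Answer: I*√950151786/148 ≈ 208.27*I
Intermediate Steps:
j = -43377 (j = -25097 - 18280 = -43377)
I(y) = -297/296 (I(y) = -(((y + y)/(38 + 36))/y + 8)/8 = -(((2*y)/74)/y + 8)/8 = -(((2*y)*(1/74))/y + 8)/8 = -((y/37)/y + 8)/8 = -(1/37 + 8)/8 = -⅛*297/37 = -297/296)
√(j + I(80)) = √(-43377 - 297/296) = √(-12839889/296) = I*√950151786/148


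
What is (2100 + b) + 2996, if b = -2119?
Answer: 2977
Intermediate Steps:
(2100 + b) + 2996 = (2100 - 2119) + 2996 = -19 + 2996 = 2977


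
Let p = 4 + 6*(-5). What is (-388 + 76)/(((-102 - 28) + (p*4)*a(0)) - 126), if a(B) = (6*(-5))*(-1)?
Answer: 39/422 ≈ 0.092417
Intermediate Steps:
a(B) = 30 (a(B) = -30*(-1) = 30)
p = -26 (p = 4 - 30 = -26)
(-388 + 76)/(((-102 - 28) + (p*4)*a(0)) - 126) = (-388 + 76)/(((-102 - 28) - 26*4*30) - 126) = -312/((-130 - 104*30) - 126) = -312/((-130 - 3120) - 126) = -312/(-3250 - 126) = -312/(-3376) = -312*(-1/3376) = 39/422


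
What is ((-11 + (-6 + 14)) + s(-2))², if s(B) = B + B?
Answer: 49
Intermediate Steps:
s(B) = 2*B
((-11 + (-6 + 14)) + s(-2))² = ((-11 + (-6 + 14)) + 2*(-2))² = ((-11 + 8) - 4)² = (-3 - 4)² = (-7)² = 49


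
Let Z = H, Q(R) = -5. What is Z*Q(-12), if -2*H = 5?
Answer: 25/2 ≈ 12.500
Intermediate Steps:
H = -5/2 (H = -½*5 = -5/2 ≈ -2.5000)
Z = -5/2 ≈ -2.5000
Z*Q(-12) = -5/2*(-5) = 25/2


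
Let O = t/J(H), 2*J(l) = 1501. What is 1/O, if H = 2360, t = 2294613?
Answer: 1501/4589226 ≈ 0.00032707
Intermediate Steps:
J(l) = 1501/2 (J(l) = (½)*1501 = 1501/2)
O = 4589226/1501 (O = 2294613/(1501/2) = 2294613*(2/1501) = 4589226/1501 ≈ 3057.4)
1/O = 1/(4589226/1501) = 1501/4589226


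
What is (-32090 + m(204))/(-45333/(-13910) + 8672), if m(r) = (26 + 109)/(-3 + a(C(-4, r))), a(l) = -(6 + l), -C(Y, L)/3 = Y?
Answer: -3125229250/844709971 ≈ -3.6998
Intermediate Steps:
C(Y, L) = -3*Y
a(l) = -6 - l
m(r) = -45/7 (m(r) = (26 + 109)/(-3 + (-6 - (-3)*(-4))) = 135/(-3 + (-6 - 1*12)) = 135/(-3 + (-6 - 12)) = 135/(-3 - 18) = 135/(-21) = 135*(-1/21) = -45/7)
(-32090 + m(204))/(-45333/(-13910) + 8672) = (-32090 - 45/7)/(-45333/(-13910) + 8672) = -224675/(7*(-45333*(-1/13910) + 8672)) = -224675/(7*(45333/13910 + 8672)) = -224675/(7*120672853/13910) = -224675/7*13910/120672853 = -3125229250/844709971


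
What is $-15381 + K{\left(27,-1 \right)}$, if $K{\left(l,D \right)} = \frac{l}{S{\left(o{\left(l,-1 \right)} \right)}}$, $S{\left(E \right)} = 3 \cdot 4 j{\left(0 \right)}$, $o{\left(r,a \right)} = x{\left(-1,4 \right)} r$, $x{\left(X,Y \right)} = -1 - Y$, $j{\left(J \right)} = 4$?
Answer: $- \frac{246087}{16} \approx -15380.0$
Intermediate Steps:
$o{\left(r,a \right)} = - 5 r$ ($o{\left(r,a \right)} = \left(-1 - 4\right) r = - 5 r$)
$S{\left(E \right)} = 48$ ($S{\left(E \right)} = 3 \cdot 4 \cdot 4 = 12 \cdot 4 = 48$)
$K{\left(l,D \right)} = \frac{l}{48}$
$-15381 + K{\left(27,-1 \right)} = -15381 + \frac{1}{48} \cdot 27 = -15381 + \frac{9}{16} = - \frac{246087}{16}$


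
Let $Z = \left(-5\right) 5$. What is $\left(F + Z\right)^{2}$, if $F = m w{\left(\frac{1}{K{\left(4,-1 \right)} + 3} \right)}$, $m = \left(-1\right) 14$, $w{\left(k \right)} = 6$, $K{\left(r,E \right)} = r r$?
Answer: $11881$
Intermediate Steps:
$K{\left(r,E \right)} = r^{2}$
$Z = -25$
$m = -14$
$F = -84$ ($F = \left(-14\right) 6 = -84$)
$\left(F + Z\right)^{2} = \left(-84 - 25\right)^{2} = \left(-109\right)^{2} = 11881$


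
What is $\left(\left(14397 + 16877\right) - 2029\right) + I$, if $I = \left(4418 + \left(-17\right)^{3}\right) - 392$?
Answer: $28358$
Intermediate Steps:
$I = -887$ ($I = \left(4418 - 4913\right) - 392 = -495 - 392 = -887$)
$\left(\left(14397 + 16877\right) - 2029\right) + I = \left(\left(14397 + 16877\right) - 2029\right) - 887 = \left(31274 - 2029\right) - 887 = 29245 - 887 = 28358$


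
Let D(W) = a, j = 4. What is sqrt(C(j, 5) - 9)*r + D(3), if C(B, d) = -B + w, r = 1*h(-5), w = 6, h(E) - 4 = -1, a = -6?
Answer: -6 + 3*I*sqrt(7) ≈ -6.0 + 7.9373*I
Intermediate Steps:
D(W) = -6
h(E) = 3 (h(E) = 4 - 1 = 3)
r = 3 (r = 1*3 = 3)
C(B, d) = 6 - B (C(B, d) = -B + 6 = 6 - B)
sqrt(C(j, 5) - 9)*r + D(3) = sqrt((6 - 1*4) - 9)*3 - 6 = sqrt((6 - 4) - 9)*3 - 6 = sqrt(2 - 9)*3 - 6 = sqrt(-7)*3 - 6 = (I*sqrt(7))*3 - 6 = 3*I*sqrt(7) - 6 = -6 + 3*I*sqrt(7)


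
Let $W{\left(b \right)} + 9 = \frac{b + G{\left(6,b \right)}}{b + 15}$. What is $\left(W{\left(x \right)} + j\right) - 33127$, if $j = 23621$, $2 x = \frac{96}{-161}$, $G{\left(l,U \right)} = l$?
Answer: $- \frac{2502343}{263} \approx -9514.6$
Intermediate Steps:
$x = - \frac{48}{161}$ ($x = \frac{96 \frac{1}{-161}}{2} = \frac{96 \left(- \frac{1}{161}\right)}{2} = \frac{1}{2} \left(- \frac{96}{161}\right) = - \frac{48}{161} \approx -0.29814$)
$W{\left(b \right)} = -9 + \frac{6 + b}{15 + b}$ ($W{\left(b \right)} = -9 + \frac{b + 6}{b + 15} = -9 + \frac{6 + b}{15 + b}$)
$\left(W{\left(x \right)} + j\right) - 33127 = \left(\frac{-129 - - \frac{384}{161}}{15 - \frac{48}{161}} + 23621\right) - 33127 = \left(\frac{-129 + \frac{384}{161}}{\frac{2367}{161}} + 23621\right) - 33127 = \left(\frac{161}{2367} \left(- \frac{20385}{161}\right) + 23621\right) - 33127 = \left(- \frac{2265}{263} + 23621\right) - 33127 = \frac{6210058}{263} - 33127 = - \frac{2502343}{263}$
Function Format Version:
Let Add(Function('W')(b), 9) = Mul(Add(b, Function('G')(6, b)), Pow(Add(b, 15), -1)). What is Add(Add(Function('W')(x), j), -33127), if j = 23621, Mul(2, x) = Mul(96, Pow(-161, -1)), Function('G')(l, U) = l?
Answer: Rational(-2502343, 263) ≈ -9514.6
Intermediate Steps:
x = Rational(-48, 161) (x = Mul(Rational(1, 2), Mul(96, Pow(-161, -1))) = Mul(Rational(1, 2), Mul(96, Rational(-1, 161))) = Mul(Rational(1, 2), Rational(-96, 161)) = Rational(-48, 161) ≈ -0.29814)
Function('W')(b) = Add(-9, Mul(Pow(Add(15, b), -1), Add(6, b))) (Function('W')(b) = Add(-9, Mul(Add(b, 6), Pow(Add(b, 15), -1))) = Add(-9, Mul(Add(6, b), Pow(Add(15, b), -1))) = Add(-9, Mul(Pow(Add(15, b), -1), Add(6, b))))
Add(Add(Function('W')(x), j), -33127) = Add(Add(Mul(Pow(Add(15, Rational(-48, 161)), -1), Add(-129, Mul(-8, Rational(-48, 161)))), 23621), -33127) = Add(Add(Mul(Pow(Rational(2367, 161), -1), Add(-129, Rational(384, 161))), 23621), -33127) = Add(Add(Mul(Rational(161, 2367), Rational(-20385, 161)), 23621), -33127) = Add(Add(Rational(-2265, 263), 23621), -33127) = Add(Rational(6210058, 263), -33127) = Rational(-2502343, 263)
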